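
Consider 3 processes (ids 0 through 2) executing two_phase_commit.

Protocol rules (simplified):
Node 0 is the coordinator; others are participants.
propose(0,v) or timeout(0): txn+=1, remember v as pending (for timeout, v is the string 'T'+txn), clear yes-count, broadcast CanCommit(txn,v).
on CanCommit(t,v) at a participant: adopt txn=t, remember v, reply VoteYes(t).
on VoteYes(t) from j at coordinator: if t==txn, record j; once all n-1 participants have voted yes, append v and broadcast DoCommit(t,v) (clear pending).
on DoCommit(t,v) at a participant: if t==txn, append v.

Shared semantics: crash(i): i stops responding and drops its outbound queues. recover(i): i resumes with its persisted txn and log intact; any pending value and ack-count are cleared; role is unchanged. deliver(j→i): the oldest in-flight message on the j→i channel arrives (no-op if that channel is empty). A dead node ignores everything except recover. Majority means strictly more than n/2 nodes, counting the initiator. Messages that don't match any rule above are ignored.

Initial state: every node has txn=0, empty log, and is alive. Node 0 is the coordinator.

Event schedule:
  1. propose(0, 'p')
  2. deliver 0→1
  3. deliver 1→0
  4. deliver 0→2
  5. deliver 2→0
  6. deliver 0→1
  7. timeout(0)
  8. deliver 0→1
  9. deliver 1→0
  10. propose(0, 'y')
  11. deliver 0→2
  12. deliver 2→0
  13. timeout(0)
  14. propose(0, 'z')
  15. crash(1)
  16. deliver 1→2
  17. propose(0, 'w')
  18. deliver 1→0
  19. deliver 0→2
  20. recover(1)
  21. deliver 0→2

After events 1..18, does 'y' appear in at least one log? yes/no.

step 1 propose(0,'p'): 0={coor,t=1,log=-}
step 2 deliver 0→1: 1={part,t=1,log=-}
step 3 deliver 1→0: —
step 4 deliver 0→2: 2={part,t=1,log=-}
step 5 deliver 2→0: 0={coor,t=1,log=p}
step 6 deliver 0→1: 1={part,t=1,log=p}
step 7 timeout(0): 0={coor,t=2,log=p}
step 8 deliver 0→1: 1={part,t=2,log=p}
step 9 deliver 1→0: —
step 10 propose(0,'y'): 0={coor,t=3,log=p}
step 11 deliver 0→2: 2={part,t=1,log=p}
step 12 deliver 2→0: —
step 13 timeout(0): 0={coor,t=4,log=p}
step 14 propose(0,'z'): 0={coor,t=5,log=p}
step 15 crash(1): 1={✗part,t=2,log=p}
step 16 deliver 1→2: —
step 17 propose(0,'w'): 0={coor,t=6,log=p}
step 18 deliver 1→0: —

no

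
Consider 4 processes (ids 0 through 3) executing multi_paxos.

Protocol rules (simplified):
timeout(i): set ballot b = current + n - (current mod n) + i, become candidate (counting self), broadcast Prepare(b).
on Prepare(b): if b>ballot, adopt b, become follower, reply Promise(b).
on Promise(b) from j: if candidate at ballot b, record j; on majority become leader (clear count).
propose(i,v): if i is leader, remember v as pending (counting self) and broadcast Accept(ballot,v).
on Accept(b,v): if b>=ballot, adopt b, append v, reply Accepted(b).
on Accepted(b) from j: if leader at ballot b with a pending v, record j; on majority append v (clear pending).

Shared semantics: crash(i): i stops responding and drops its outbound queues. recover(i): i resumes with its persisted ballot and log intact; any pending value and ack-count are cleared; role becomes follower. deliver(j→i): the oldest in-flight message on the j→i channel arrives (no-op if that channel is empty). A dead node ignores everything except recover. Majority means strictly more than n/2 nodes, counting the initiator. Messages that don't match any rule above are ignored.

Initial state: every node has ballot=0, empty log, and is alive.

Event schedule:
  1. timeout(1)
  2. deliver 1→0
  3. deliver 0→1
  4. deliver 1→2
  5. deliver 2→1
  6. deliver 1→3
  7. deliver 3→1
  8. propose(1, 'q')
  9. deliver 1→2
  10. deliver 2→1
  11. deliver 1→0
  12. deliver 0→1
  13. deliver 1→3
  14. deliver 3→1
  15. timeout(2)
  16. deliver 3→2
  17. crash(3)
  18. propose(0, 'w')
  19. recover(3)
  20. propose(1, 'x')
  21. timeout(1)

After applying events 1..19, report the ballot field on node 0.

step 1 timeout(1): 1={cand,b=5,log=-}
step 2 deliver 1→0: 0={foll,b=5,log=-}
step 3 deliver 0→1: —
step 4 deliver 1→2: 2={foll,b=5,log=-}
step 5 deliver 2→1: 1={lead,b=5,log=-}
step 6 deliver 1→3: 3={foll,b=5,log=-}
step 7 deliver 3→1: —
step 8 propose(1,'q'): —
step 9 deliver 1→2: 2={foll,b=5,log=q}
step 10 deliver 2→1: —
step 11 deliver 1→0: 0={foll,b=5,log=q}
step 12 deliver 0→1: 1={lead,b=5,log=q}
step 13 deliver 1→3: 3={foll,b=5,log=q}
step 14 deliver 3→1: —
step 15 timeout(2): 2={cand,b=10,log=q}
step 16 deliver 3→2: —
step 17 crash(3): 3={✗foll,b=5,log=q}
step 18 propose(0,'w'): —
step 19 recover(3): 3={foll,b=5,log=q}

5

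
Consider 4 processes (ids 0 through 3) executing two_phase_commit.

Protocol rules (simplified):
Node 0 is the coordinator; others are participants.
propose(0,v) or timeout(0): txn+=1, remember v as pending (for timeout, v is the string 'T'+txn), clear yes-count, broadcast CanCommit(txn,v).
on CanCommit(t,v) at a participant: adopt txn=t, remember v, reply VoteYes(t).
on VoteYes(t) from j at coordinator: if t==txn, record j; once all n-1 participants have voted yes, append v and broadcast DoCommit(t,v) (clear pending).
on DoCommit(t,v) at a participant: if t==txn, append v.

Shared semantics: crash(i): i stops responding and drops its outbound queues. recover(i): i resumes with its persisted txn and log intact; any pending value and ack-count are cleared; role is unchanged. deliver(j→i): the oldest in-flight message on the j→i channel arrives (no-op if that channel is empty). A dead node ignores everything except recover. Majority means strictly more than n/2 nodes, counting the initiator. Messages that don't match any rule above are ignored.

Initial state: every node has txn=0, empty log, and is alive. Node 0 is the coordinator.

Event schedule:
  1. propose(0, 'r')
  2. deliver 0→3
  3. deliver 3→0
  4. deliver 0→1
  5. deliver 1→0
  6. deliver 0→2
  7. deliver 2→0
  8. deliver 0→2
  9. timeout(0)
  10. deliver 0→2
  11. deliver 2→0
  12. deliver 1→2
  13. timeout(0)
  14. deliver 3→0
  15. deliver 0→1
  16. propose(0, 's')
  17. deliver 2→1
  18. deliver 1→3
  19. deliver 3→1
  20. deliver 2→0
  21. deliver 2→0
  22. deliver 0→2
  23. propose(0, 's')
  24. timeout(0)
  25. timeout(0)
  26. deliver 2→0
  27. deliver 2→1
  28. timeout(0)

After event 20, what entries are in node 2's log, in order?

r

step 1 propose(0,'r'): 0={coor,t=1,log=-}
step 2 deliver 0→3: 3={part,t=1,log=-}
step 3 deliver 3→0: —
step 4 deliver 0→1: 1={part,t=1,log=-}
step 5 deliver 1→0: —
step 6 deliver 0→2: 2={part,t=1,log=-}
step 7 deliver 2→0: 0={coor,t=1,log=r}
step 8 deliver 0→2: 2={part,t=1,log=r}
step 9 timeout(0): 0={coor,t=2,log=r}
step 10 deliver 0→2: 2={part,t=2,log=r}
step 11 deliver 2→0: —
step 12 deliver 1→2: —
step 13 timeout(0): 0={coor,t=3,log=r}
step 14 deliver 3→0: —
step 15 deliver 0→1: 1={part,t=1,log=r}
step 16 propose(0,'s'): 0={coor,t=4,log=r}
step 17 deliver 2→1: —
step 18 deliver 1→3: —
step 19 deliver 3→1: —
step 20 deliver 2→0: —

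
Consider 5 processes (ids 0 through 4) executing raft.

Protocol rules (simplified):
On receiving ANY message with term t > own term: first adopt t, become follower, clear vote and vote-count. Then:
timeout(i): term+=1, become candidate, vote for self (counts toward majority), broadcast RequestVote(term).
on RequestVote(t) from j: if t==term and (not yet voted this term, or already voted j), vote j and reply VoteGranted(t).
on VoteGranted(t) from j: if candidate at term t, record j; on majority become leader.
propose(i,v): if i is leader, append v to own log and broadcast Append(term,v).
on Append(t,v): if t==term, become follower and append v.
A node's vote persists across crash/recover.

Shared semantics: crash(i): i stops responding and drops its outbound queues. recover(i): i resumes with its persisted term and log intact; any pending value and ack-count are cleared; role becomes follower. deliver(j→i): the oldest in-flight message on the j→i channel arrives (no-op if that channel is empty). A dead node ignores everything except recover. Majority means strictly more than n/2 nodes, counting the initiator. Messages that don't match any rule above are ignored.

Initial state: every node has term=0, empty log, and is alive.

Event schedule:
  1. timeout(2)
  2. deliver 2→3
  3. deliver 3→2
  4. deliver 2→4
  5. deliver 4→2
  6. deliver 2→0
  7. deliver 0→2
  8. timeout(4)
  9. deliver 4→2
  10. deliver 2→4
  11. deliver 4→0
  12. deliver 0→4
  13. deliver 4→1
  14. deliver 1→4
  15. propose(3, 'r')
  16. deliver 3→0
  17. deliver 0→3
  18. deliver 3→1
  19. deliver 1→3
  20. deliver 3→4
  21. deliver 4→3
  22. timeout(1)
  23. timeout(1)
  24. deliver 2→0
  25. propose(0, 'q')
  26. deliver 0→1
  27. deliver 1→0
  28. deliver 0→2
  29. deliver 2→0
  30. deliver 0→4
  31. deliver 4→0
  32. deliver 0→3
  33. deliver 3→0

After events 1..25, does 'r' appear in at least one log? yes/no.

step 1 timeout(2): 2={cand,t=1,log=-}
step 2 deliver 2→3: 3={foll,t=1,log=-}
step 3 deliver 3→2: —
step 4 deliver 2→4: 4={foll,t=1,log=-}
step 5 deliver 4→2: 2={lead,t=1,log=-}
step 6 deliver 2→0: 0={foll,t=1,log=-}
step 7 deliver 0→2: —
step 8 timeout(4): 4={cand,t=2,log=-}
step 9 deliver 4→2: 2={foll,t=2,log=-}
step 10 deliver 2→4: —
step 11 deliver 4→0: 0={foll,t=2,log=-}
step 12 deliver 0→4: 4={lead,t=2,log=-}
step 13 deliver 4→1: 1={foll,t=2,log=-}
step 14 deliver 1→4: —
step 15 propose(3,'r'): —
step 16 deliver 3→0: —
step 17 deliver 0→3: —
step 18 deliver 3→1: —
step 19 deliver 1→3: —
step 20 deliver 3→4: —
step 21 deliver 4→3: 3={foll,t=2,log=-}
step 22 timeout(1): 1={cand,t=3,log=-}
step 23 timeout(1): 1={cand,t=4,log=-}
step 24 deliver 2→0: —
step 25 propose(0,'q'): —

no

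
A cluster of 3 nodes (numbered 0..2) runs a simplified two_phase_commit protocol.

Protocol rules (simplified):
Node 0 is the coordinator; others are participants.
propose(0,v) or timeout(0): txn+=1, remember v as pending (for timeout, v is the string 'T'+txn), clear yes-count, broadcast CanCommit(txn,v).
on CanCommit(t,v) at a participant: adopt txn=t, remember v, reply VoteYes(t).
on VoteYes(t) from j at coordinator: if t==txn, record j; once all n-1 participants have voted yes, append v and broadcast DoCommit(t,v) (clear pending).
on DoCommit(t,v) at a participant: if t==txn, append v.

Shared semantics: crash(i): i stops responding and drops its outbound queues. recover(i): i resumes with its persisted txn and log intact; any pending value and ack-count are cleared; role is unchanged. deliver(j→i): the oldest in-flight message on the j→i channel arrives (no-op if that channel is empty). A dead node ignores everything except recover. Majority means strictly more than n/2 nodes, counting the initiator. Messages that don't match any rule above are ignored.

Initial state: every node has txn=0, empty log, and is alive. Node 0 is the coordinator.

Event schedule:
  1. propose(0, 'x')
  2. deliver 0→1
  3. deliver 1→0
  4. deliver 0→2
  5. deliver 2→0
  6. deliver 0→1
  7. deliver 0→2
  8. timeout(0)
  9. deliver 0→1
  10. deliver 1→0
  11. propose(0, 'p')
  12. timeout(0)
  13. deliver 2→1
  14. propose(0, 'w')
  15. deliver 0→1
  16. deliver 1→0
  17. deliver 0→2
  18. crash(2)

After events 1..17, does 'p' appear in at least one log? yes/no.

no

after 1 — propose(0,'x'): n0:coor/t1/[-]
after 2 — deliver 0→1: n1:part/t1/[-]
after 3 — deliver 1→0: ·
after 4 — deliver 0→2: n2:part/t1/[-]
after 5 — deliver 2→0: n0:coor/t1/[x]
after 6 — deliver 0→1: n1:part/t1/[x]
after 7 — deliver 0→2: n2:part/t1/[x]
after 8 — timeout(0): n0:coor/t2/[x]
after 9 — deliver 0→1: n1:part/t2/[x]
after 10 — deliver 1→0: ·
after 11 — propose(0,'p'): n0:coor/t3/[x]
after 12 — timeout(0): n0:coor/t4/[x]
after 13 — deliver 2→1: ·
after 14 — propose(0,'w'): n0:coor/t5/[x]
after 15 — deliver 0→1: n1:part/t3/[x]
after 16 — deliver 1→0: ·
after 17 — deliver 0→2: n2:part/t2/[x]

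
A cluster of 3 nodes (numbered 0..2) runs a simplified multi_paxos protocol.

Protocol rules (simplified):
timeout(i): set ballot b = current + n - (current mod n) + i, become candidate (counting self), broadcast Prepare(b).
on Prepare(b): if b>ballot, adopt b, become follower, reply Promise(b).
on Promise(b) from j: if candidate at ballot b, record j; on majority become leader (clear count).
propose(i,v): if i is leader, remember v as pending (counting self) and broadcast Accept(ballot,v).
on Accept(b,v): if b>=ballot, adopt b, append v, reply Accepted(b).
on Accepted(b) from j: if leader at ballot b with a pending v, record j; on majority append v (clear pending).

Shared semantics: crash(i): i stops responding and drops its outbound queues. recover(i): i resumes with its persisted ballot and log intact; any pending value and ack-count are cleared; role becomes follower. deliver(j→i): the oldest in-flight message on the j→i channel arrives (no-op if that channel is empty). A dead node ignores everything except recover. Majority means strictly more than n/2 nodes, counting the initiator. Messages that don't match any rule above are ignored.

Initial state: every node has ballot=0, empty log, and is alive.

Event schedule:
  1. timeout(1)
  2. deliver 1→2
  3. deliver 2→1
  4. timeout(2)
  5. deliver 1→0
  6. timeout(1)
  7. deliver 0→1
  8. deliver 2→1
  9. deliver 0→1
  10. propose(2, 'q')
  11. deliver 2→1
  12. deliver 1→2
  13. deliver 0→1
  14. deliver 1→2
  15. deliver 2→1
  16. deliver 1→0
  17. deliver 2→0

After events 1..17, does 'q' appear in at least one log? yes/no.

step 1 timeout(1): 1={cand,b=4,log=-}
step 2 deliver 1→2: 2={foll,b=4,log=-}
step 3 deliver 2→1: 1={lead,b=4,log=-}
step 4 timeout(2): 2={cand,b=8,log=-}
step 5 deliver 1→0: 0={foll,b=4,log=-}
step 6 timeout(1): 1={cand,b=7,log=-}
step 7 deliver 0→1: —
step 8 deliver 2→1: 1={foll,b=8,log=-}
step 9 deliver 0→1: —
step 10 propose(2,'q'): —
step 11 deliver 2→1: —
step 12 deliver 1→2: —
step 13 deliver 0→1: —
step 14 deliver 1→2: 2={lead,b=8,log=-}
step 15 deliver 2→1: —
step 16 deliver 1→0: 0={foll,b=7,log=-}
step 17 deliver 2→0: 0={foll,b=8,log=-}

no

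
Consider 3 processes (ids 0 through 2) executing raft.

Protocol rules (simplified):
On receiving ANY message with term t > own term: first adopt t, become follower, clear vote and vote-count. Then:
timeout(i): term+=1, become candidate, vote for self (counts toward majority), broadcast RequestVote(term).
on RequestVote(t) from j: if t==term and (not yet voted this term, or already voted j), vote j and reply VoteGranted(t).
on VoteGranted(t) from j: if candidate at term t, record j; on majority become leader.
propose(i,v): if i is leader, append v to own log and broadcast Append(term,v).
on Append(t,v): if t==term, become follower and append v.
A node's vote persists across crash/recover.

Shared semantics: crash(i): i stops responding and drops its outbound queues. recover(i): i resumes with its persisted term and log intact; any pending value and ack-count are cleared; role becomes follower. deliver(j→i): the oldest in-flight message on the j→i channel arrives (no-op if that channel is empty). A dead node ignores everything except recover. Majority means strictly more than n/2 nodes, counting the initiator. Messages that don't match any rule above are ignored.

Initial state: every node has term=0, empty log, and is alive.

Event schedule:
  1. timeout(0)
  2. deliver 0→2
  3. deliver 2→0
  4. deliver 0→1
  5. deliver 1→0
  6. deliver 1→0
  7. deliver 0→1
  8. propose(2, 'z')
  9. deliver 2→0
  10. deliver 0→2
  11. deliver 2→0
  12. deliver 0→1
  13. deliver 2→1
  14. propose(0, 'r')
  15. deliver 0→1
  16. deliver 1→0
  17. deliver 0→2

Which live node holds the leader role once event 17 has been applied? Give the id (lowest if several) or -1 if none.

e1 timeout(0): 0[cand,t=1,-]
e2 deliver 0→2: 2[foll,t=1,-]
e3 deliver 2→0: 0[lead,t=1,-]
e4 deliver 0→1: 1[foll,t=1,-]
e5 deliver 1→0: ·
e6 deliver 1→0: ·
e7 deliver 0→1: ·
e8 propose(2,'z'): ·
e9 deliver 2→0: ·
e10 deliver 0→2: ·
e11 deliver 2→0: ·
e12 deliver 0→1: ·
e13 deliver 2→1: ·
e14 propose(0,'r'): 0[lead,t=1,r]
e15 deliver 0→1: 1[foll,t=1,r]
e16 deliver 1→0: ·
e17 deliver 0→2: 2[foll,t=1,r]

0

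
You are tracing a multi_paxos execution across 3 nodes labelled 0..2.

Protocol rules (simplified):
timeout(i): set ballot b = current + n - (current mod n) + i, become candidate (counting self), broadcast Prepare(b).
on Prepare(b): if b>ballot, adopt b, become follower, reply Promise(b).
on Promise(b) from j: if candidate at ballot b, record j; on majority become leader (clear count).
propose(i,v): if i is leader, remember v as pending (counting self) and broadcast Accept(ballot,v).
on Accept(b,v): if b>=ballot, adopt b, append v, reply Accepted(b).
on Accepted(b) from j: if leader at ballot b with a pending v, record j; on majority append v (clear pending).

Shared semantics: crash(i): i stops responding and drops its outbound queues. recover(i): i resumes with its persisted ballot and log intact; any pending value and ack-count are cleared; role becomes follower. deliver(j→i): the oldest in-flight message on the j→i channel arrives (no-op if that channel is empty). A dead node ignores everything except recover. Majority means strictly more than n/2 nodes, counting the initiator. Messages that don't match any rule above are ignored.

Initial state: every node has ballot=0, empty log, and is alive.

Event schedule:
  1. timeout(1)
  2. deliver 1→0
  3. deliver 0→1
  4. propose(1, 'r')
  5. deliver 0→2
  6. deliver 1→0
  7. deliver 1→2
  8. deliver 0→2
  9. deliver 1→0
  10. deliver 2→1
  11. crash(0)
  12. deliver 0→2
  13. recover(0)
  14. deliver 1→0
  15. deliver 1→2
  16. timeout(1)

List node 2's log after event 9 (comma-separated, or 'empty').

empty

1. timeout(1):  <1:cand b4 ->
2. deliver 1→0:  <0:foll b4 ->
3. deliver 0→1:  <1:lead b4 ->
4. propose(1,'r'):  nop
5. deliver 0→2:  nop
6. deliver 1→0:  <0:foll b4 r>
7. deliver 1→2:  <2:foll b4 ->
8. deliver 0→2:  nop
9. deliver 1→0:  nop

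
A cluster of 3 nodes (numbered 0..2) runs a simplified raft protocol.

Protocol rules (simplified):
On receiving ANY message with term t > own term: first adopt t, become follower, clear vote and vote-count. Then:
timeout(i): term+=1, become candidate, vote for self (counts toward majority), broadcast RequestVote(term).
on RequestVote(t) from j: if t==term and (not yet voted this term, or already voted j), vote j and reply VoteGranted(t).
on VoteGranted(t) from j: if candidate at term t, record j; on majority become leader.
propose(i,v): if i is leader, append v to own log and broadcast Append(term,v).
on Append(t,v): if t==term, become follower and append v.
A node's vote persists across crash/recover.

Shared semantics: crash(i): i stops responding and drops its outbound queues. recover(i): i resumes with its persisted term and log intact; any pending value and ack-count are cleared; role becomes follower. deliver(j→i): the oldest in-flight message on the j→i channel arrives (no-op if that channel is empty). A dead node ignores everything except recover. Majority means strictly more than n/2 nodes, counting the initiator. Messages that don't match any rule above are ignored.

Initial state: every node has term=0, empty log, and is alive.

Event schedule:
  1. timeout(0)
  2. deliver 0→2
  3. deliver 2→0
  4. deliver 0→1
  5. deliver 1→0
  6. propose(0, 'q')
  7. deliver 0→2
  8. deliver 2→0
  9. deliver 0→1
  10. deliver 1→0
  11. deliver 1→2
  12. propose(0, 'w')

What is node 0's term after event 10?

[1] timeout(0) → N0(cand t1 [-])
[2] deliver 0→2 → N2(foll t1 [-])
[3] deliver 2→0 → N0(lead t1 [-])
[4] deliver 0→1 → N1(foll t1 [-])
[5] deliver 1→0 → ∅
[6] propose(0,'q') → N0(lead t1 [q])
[7] deliver 0→2 → N2(foll t1 [q])
[8] deliver 2→0 → ∅
[9] deliver 0→1 → N1(foll t1 [q])
[10] deliver 1→0 → ∅

1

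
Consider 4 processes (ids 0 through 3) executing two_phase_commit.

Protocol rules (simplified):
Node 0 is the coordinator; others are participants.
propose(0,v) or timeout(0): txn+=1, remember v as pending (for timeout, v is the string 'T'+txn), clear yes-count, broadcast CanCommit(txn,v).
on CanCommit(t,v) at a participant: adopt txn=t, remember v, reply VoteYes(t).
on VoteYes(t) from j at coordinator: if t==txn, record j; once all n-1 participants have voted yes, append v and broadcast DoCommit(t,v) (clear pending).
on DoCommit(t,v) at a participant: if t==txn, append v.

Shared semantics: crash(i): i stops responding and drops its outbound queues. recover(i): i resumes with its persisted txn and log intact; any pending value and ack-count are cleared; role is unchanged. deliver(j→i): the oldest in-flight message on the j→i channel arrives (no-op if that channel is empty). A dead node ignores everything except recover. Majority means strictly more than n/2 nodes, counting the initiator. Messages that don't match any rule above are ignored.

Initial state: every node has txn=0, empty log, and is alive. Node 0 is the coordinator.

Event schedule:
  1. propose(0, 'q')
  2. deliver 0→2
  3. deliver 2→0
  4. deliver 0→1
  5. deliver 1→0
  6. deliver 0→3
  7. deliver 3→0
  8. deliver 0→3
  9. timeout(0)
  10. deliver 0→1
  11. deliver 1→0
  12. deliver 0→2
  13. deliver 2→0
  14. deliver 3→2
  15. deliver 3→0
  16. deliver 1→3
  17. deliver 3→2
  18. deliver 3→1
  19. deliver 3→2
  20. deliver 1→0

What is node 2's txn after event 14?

1

step 1 propose(0,'q'): 0={coor,t=1,log=-}
step 2 deliver 0→2: 2={part,t=1,log=-}
step 3 deliver 2→0: —
step 4 deliver 0→1: 1={part,t=1,log=-}
step 5 deliver 1→0: —
step 6 deliver 0→3: 3={part,t=1,log=-}
step 7 deliver 3→0: 0={coor,t=1,log=q}
step 8 deliver 0→3: 3={part,t=1,log=q}
step 9 timeout(0): 0={coor,t=2,log=q}
step 10 deliver 0→1: 1={part,t=1,log=q}
step 11 deliver 1→0: —
step 12 deliver 0→2: 2={part,t=1,log=q}
step 13 deliver 2→0: —
step 14 deliver 3→2: —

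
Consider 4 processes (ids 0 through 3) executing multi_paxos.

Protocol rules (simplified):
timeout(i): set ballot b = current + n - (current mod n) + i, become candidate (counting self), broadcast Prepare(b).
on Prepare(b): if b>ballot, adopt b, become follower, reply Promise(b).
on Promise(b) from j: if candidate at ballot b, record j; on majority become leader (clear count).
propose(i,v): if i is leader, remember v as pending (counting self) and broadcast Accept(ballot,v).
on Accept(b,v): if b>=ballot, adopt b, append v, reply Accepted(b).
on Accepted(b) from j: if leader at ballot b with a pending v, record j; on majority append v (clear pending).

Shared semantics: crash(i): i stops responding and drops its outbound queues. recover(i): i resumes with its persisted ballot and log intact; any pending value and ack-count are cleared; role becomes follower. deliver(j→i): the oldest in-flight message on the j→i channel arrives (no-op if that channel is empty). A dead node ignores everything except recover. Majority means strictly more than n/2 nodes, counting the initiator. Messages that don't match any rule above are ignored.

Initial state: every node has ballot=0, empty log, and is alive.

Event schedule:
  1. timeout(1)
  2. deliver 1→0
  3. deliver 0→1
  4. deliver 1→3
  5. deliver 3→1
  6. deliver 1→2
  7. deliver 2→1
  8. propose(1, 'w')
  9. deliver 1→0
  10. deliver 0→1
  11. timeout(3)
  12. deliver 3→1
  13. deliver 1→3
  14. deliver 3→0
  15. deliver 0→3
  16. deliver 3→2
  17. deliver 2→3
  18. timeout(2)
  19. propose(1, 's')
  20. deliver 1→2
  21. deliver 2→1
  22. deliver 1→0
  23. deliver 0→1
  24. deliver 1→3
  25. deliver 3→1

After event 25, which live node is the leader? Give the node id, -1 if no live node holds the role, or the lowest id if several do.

3

1. timeout(1):  <1:cand b5 ->
2. deliver 1→0:  <0:foll b5 ->
3. deliver 0→1:  nop
4. deliver 1→3:  <3:foll b5 ->
5. deliver 3→1:  <1:lead b5 ->
6. deliver 1→2:  <2:foll b5 ->
7. deliver 2→1:  nop
8. propose(1,'w'):  nop
9. deliver 1→0:  <0:foll b5 w>
10. deliver 0→1:  nop
11. timeout(3):  <3:cand b11 ->
12. deliver 3→1:  <1:foll b11 ->
13. deliver 1→3:  nop
14. deliver 3→0:  <0:foll b11 w>
15. deliver 0→3:  nop
16. deliver 3→2:  <2:foll b11 ->
17. deliver 2→3:  <3:lead b11 ->
18. timeout(2):  <2:cand b14 ->
19. propose(1,'s'):  nop
20. deliver 1→2:  nop
21. deliver 2→1:  <1:foll b14 ->
22. deliver 1→0:  nop
23. deliver 0→1:  nop
24. deliver 1→3:  nop
25. deliver 3→1:  nop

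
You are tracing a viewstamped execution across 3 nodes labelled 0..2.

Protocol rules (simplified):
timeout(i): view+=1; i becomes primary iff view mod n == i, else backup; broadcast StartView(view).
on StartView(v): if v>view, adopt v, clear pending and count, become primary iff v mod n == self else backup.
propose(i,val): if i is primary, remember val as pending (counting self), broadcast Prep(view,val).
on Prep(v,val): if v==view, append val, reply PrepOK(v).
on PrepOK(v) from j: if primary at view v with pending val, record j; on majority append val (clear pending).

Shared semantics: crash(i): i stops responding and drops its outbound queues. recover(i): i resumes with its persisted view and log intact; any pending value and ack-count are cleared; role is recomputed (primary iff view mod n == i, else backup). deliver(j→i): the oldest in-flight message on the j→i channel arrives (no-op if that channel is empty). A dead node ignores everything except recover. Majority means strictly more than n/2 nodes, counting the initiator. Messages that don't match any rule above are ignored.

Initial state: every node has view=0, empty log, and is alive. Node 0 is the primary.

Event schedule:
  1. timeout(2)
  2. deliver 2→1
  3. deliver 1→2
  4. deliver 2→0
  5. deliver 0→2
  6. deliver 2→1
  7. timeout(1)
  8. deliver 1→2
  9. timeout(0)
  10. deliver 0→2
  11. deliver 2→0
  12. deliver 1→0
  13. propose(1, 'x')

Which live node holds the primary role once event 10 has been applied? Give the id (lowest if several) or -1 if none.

2

1. timeout(2):  <2:back v1 ->
2. deliver 2→1:  <1:prim v1 ->
3. deliver 1→2:  nop
4. deliver 2→0:  <0:back v1 ->
5. deliver 0→2:  nop
6. deliver 2→1:  nop
7. timeout(1):  <1:back v2 ->
8. deliver 1→2:  <2:prim v2 ->
9. timeout(0):  <0:back v2 ->
10. deliver 0→2:  nop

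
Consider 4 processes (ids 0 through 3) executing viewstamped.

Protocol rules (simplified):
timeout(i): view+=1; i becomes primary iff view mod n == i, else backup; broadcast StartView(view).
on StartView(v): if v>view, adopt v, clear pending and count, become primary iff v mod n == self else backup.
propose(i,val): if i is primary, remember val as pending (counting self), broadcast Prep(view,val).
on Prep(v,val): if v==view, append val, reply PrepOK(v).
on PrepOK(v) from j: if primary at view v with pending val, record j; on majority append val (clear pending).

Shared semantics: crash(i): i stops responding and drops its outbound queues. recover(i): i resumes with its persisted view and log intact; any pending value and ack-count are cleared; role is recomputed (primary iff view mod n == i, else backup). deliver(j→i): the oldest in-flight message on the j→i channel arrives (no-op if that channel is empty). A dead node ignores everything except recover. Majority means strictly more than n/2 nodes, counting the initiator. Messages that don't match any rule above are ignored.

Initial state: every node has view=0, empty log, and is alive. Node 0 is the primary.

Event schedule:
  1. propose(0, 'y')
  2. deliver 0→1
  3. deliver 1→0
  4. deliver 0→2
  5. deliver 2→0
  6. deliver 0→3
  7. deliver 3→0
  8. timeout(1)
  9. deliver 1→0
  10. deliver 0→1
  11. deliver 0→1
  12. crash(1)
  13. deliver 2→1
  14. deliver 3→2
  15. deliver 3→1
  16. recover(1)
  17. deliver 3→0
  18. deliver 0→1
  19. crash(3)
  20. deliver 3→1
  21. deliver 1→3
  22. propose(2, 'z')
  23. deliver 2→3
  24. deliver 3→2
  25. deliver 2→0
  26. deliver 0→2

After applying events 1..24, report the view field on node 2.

e1 propose(0,'y'): ·
e2 deliver 0→1: 1[back,v=0,y]
e3 deliver 1→0: ·
e4 deliver 0→2: 2[back,v=0,y]
e5 deliver 2→0: 0[prim,v=0,y]
e6 deliver 0→3: 3[back,v=0,y]
e7 deliver 3→0: ·
e8 timeout(1): 1[prim,v=1,y]
e9 deliver 1→0: 0[back,v=1,y]
e10 deliver 0→1: ·
e11 deliver 0→1: ·
e12 crash(1): 1[✗prim,v=1,y]
e13 deliver 2→1: ·
e14 deliver 3→2: ·
e15 deliver 3→1: ·
e16 recover(1): 1[prim,v=1,y]
e17 deliver 3→0: ·
e18 deliver 0→1: ·
e19 crash(3): 3[✗back,v=0,y]
e20 deliver 3→1: ·
e21 deliver 1→3: ·
e22 propose(2,'z'): ·
e23 deliver 2→3: ·
e24 deliver 3→2: ·

0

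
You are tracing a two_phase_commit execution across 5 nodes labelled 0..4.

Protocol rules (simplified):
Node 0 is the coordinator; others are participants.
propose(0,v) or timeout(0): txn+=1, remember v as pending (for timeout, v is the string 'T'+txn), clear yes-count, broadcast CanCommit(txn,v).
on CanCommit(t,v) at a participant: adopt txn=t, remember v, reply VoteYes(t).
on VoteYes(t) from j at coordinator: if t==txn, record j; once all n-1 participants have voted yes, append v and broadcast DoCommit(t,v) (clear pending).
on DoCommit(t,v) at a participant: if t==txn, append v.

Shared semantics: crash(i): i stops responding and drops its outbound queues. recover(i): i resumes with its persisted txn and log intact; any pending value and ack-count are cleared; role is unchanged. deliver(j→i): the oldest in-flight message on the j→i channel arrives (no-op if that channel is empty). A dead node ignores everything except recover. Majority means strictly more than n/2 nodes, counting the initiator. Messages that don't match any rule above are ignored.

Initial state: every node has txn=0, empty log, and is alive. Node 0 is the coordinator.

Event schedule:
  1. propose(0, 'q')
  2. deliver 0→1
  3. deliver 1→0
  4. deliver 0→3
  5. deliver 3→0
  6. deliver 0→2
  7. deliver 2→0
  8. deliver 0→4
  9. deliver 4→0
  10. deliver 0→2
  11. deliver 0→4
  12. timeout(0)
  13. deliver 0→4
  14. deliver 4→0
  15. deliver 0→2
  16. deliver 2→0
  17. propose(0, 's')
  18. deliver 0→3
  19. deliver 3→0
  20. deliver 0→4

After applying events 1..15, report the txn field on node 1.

1

1. propose(0,'q'):  <0:coor t1 ->
2. deliver 0→1:  <1:part t1 ->
3. deliver 1→0:  nop
4. deliver 0→3:  <3:part t1 ->
5. deliver 3→0:  nop
6. deliver 0→2:  <2:part t1 ->
7. deliver 2→0:  nop
8. deliver 0→4:  <4:part t1 ->
9. deliver 4→0:  <0:coor t1 q>
10. deliver 0→2:  <2:part t1 q>
11. deliver 0→4:  <4:part t1 q>
12. timeout(0):  <0:coor t2 q>
13. deliver 0→4:  <4:part t2 q>
14. deliver 4→0:  nop
15. deliver 0→2:  <2:part t2 q>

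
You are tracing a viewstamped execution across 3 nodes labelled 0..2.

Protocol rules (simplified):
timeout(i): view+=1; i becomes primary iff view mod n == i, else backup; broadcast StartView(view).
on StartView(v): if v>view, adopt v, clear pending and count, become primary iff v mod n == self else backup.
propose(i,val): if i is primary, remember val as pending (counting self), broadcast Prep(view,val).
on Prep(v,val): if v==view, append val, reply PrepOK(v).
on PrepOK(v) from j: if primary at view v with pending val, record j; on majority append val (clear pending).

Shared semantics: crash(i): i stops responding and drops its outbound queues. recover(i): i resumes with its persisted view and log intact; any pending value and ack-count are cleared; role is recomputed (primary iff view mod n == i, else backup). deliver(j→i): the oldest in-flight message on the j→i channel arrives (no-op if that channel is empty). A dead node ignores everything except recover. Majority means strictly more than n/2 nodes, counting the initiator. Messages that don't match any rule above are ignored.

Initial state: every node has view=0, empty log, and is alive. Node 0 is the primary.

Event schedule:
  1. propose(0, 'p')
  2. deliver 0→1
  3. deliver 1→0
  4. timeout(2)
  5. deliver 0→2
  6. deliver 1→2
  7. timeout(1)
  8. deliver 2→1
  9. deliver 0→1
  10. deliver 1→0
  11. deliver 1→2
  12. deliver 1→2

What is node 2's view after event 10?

1

[1] propose(0,'p') → ∅
[2] deliver 0→1 → N1(back v0 [p])
[3] deliver 1→0 → N0(prim v0 [p])
[4] timeout(2) → N2(back v1 [-])
[5] deliver 0→2 → ∅
[6] deliver 1→2 → ∅
[7] timeout(1) → N1(prim v1 [p])
[8] deliver 2→1 → ∅
[9] deliver 0→1 → ∅
[10] deliver 1→0 → N0(back v1 [p])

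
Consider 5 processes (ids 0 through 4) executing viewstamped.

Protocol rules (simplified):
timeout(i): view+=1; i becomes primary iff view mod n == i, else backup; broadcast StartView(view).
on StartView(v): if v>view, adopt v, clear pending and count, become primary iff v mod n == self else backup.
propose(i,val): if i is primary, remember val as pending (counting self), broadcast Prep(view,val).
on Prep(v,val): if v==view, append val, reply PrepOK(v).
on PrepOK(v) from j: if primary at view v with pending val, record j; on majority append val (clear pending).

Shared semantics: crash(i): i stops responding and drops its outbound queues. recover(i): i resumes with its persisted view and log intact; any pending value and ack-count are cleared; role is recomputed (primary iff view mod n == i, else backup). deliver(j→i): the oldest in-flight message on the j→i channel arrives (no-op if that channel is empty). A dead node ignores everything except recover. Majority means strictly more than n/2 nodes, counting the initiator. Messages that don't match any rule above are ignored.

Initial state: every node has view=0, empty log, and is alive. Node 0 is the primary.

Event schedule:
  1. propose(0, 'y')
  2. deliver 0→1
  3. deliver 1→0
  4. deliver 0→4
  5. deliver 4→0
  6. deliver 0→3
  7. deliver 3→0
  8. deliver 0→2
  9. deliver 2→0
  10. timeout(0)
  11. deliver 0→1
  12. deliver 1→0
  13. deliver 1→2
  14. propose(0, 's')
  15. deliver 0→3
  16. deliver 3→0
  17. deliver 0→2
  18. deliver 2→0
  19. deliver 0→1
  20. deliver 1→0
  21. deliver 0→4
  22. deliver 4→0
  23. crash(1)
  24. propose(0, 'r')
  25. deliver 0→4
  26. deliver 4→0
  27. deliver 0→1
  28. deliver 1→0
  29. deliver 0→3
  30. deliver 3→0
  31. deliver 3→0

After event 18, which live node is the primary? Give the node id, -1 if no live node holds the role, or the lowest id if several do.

1

1. propose(0,'y'):  nop
2. deliver 0→1:  <1:back v0 y>
3. deliver 1→0:  nop
4. deliver 0→4:  <4:back v0 y>
5. deliver 4→0:  <0:prim v0 y>
6. deliver 0→3:  <3:back v0 y>
7. deliver 3→0:  nop
8. deliver 0→2:  <2:back v0 y>
9. deliver 2→0:  nop
10. timeout(0):  <0:back v1 y>
11. deliver 0→1:  <1:prim v1 y>
12. deliver 1→0:  nop
13. deliver 1→2:  nop
14. propose(0,'s'):  nop
15. deliver 0→3:  <3:back v1 y>
16. deliver 3→0:  nop
17. deliver 0→2:  <2:back v1 y>
18. deliver 2→0:  nop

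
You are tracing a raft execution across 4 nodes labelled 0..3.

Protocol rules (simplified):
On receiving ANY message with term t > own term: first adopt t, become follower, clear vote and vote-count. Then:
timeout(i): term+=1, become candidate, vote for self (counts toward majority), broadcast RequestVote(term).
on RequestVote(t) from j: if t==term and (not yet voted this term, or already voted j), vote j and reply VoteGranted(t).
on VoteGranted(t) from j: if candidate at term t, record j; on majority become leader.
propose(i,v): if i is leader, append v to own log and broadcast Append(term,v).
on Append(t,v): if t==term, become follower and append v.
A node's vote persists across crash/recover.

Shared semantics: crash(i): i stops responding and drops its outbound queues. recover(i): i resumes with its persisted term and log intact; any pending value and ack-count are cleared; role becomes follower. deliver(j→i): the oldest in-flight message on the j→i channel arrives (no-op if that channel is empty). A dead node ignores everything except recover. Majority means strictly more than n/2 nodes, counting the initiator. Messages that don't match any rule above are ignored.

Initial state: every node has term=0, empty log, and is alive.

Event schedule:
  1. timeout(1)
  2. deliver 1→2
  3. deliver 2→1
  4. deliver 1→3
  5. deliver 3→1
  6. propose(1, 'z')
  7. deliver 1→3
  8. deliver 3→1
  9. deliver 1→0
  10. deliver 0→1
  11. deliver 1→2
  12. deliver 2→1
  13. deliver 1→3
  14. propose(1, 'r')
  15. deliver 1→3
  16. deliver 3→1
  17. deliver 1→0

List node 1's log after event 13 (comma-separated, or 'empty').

after 1 — timeout(1): n1:cand/t1/[-]
after 2 — deliver 1→2: n2:foll/t1/[-]
after 3 — deliver 2→1: ·
after 4 — deliver 1→3: n3:foll/t1/[-]
after 5 — deliver 3→1: n1:lead/t1/[-]
after 6 — propose(1,'z'): n1:lead/t1/[z]
after 7 — deliver 1→3: n3:foll/t1/[z]
after 8 — deliver 3→1: ·
after 9 — deliver 1→0: n0:foll/t1/[-]
after 10 — deliver 0→1: ·
after 11 — deliver 1→2: n2:foll/t1/[z]
after 12 — deliver 2→1: ·
after 13 — deliver 1→3: ·

z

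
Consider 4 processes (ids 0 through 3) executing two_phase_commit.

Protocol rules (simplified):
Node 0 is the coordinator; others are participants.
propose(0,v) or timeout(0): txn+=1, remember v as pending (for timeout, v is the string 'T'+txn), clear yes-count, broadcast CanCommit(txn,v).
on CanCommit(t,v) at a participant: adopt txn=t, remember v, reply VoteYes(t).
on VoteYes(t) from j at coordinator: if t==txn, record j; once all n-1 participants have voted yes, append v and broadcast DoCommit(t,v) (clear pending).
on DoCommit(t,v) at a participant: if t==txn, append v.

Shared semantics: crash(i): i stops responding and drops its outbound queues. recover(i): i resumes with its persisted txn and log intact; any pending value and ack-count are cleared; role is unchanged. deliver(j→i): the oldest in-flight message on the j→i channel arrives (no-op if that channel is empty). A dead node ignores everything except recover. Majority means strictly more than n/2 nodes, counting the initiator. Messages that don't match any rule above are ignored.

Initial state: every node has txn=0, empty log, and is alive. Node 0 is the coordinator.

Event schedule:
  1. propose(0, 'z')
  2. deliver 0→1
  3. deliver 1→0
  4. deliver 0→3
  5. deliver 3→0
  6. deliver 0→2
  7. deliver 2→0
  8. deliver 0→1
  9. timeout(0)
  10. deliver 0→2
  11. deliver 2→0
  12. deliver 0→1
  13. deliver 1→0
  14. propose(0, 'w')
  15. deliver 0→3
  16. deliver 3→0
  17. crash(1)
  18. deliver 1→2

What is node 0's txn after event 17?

3

step 1 propose(0,'z'): 0={coor,t=1,log=-}
step 2 deliver 0→1: 1={part,t=1,log=-}
step 3 deliver 1→0: —
step 4 deliver 0→3: 3={part,t=1,log=-}
step 5 deliver 3→0: —
step 6 deliver 0→2: 2={part,t=1,log=-}
step 7 deliver 2→0: 0={coor,t=1,log=z}
step 8 deliver 0→1: 1={part,t=1,log=z}
step 9 timeout(0): 0={coor,t=2,log=z}
step 10 deliver 0→2: 2={part,t=1,log=z}
step 11 deliver 2→0: —
step 12 deliver 0→1: 1={part,t=2,log=z}
step 13 deliver 1→0: —
step 14 propose(0,'w'): 0={coor,t=3,log=z}
step 15 deliver 0→3: 3={part,t=1,log=z}
step 16 deliver 3→0: —
step 17 crash(1): 1={✗part,t=2,log=z}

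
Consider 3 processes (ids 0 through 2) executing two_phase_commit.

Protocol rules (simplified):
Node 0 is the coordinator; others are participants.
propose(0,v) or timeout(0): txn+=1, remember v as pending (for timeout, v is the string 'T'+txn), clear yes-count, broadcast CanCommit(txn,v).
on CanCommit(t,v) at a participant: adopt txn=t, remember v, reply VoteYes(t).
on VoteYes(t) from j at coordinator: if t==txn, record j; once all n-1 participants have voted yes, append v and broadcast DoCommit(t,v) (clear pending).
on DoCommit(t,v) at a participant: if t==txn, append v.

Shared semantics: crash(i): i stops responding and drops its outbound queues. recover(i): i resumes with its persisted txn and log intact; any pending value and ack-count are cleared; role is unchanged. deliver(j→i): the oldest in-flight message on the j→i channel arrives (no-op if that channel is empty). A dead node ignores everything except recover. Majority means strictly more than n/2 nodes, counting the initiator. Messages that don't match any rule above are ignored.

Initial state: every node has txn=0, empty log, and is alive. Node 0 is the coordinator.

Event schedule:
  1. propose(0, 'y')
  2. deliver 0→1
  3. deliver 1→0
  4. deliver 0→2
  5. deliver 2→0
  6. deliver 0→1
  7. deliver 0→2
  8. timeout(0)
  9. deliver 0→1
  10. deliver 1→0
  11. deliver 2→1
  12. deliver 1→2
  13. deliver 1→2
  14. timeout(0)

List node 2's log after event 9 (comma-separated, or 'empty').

y

step 1 propose(0,'y'): 0={coor,t=1,log=-}
step 2 deliver 0→1: 1={part,t=1,log=-}
step 3 deliver 1→0: —
step 4 deliver 0→2: 2={part,t=1,log=-}
step 5 deliver 2→0: 0={coor,t=1,log=y}
step 6 deliver 0→1: 1={part,t=1,log=y}
step 7 deliver 0→2: 2={part,t=1,log=y}
step 8 timeout(0): 0={coor,t=2,log=y}
step 9 deliver 0→1: 1={part,t=2,log=y}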